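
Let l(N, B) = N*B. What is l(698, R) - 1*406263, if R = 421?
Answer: -112405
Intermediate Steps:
l(N, B) = B*N
l(698, R) - 1*406263 = 421*698 - 1*406263 = 293858 - 406263 = -112405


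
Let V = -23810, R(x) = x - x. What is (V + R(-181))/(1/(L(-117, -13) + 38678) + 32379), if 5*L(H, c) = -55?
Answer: -460330635/625999397 ≈ -0.73535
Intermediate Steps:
L(H, c) = -11 (L(H, c) = (1/5)*(-55) = -11)
R(x) = 0
(V + R(-181))/(1/(L(-117, -13) + 38678) + 32379) = (-23810 + 0)/(1/(-11 + 38678) + 32379) = -23810/(1/38667 + 32379) = -23810/1251998794/38667 = -23810*38667/1251998794 = -460330635/625999397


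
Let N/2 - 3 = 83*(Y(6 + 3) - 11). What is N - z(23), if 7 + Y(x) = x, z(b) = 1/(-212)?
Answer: -315455/212 ≈ -1488.0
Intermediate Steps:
z(b) = -1/212
Y(x) = -7 + x
N = -1488 (N = 6 + 2*(83*((-7 + (6 + 3)) - 11)) = 6 + 2*(83*((-7 + 9) - 11)) = 6 + 2*(83*(2 - 11)) = 6 + 2*(83*(-9)) = 6 + 2*(-747) = 6 - 1494 = -1488)
N - z(23) = -1488 - 1*(-1/212) = -1488 + 1/212 = -315455/212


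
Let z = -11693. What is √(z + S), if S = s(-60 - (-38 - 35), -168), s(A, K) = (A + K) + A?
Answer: 3*I*√1315 ≈ 108.79*I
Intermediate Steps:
s(A, K) = K + 2*A
S = -142 (S = -168 + 2*(-60 - (-38 - 35)) = -168 + 2*(-60 - 1*(-73)) = -168 + 2*(-60 + 73) = -168 + 2*13 = -168 + 26 = -142)
√(z + S) = √(-11693 - 142) = √(-11835) = 3*I*√1315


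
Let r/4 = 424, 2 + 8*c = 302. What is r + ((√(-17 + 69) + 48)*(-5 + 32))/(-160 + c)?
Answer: 412928/245 - 108*√13/245 ≈ 1683.8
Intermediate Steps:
c = 75/2 (c = -¼ + (⅛)*302 = -¼ + 151/4 = 75/2 ≈ 37.500)
r = 1696 (r = 4*424 = 1696)
r + ((√(-17 + 69) + 48)*(-5 + 32))/(-160 + c) = 1696 + ((√(-17 + 69) + 48)*(-5 + 32))/(-160 + 75/2) = 1696 + ((√52 + 48)*27)/(-245/2) = 1696 - 2*(2*√13 + 48)*27/245 = 1696 - 2*(48 + 2*√13)*27/245 = 1696 - 2*(1296 + 54*√13)/245 = 1696 + (-2592/245 - 108*√13/245) = 412928/245 - 108*√13/245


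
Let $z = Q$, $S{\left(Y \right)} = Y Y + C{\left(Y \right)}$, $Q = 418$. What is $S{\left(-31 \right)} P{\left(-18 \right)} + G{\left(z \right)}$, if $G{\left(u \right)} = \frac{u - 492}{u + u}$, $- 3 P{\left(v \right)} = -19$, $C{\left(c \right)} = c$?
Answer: $\frac{2461983}{418} \approx 5889.9$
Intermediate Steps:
$P{\left(v \right)} = \frac{19}{3}$ ($P{\left(v \right)} = \left(- \frac{1}{3}\right) \left(-19\right) = \frac{19}{3}$)
$S{\left(Y \right)} = Y + Y^{2}$ ($S{\left(Y \right)} = Y Y + Y = Y^{2} + Y = Y + Y^{2}$)
$z = 418$
$G{\left(u \right)} = \frac{-492 + u}{2 u}$
$S{\left(-31 \right)} P{\left(-18 \right)} + G{\left(z \right)} = - 31 \left(1 - 31\right) \frac{19}{3} + \frac{-492 + 418}{2 \cdot 418} = \left(-31\right) \left(-30\right) \frac{19}{3} + \frac{1}{2} \cdot \frac{1}{418} \left(-74\right) = 930 \cdot \frac{19}{3} - \frac{37}{418} = 5890 - \frac{37}{418} = \frac{2461983}{418}$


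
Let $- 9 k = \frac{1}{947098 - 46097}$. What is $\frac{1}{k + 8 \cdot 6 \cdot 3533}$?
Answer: $\frac{8109009}{1375158182255} \approx 5.8968 \cdot 10^{-6}$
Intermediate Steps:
$k = - \frac{1}{8109009}$ ($k = - \frac{1}{9 \left(947098 - 46097\right)} = - \frac{1}{9 \cdot 901001} = \left(- \frac{1}{9}\right) \frac{1}{901001} = - \frac{1}{8109009} \approx -1.2332 \cdot 10^{-7}$)
$\frac{1}{k + 8 \cdot 6 \cdot 3533} = \frac{1}{- \frac{1}{8109009} + 8 \cdot 6 \cdot 3533} = \frac{1}{- \frac{1}{8109009} + 48 \cdot 3533} = \frac{1}{- \frac{1}{8109009} + 169584} = \frac{1}{\frac{1375158182255}{8109009}} = \frac{8109009}{1375158182255}$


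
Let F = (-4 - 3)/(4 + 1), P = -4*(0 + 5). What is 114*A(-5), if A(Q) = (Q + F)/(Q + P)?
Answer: 3648/125 ≈ 29.184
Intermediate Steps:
P = -20 (P = -4*5 = -20)
F = -7/5 ≈ -1.4000
A(Q) = (-7/5 + Q)/(-20 + Q) (A(Q) = (Q - 7/5)/(Q - 20) = (-7/5 + Q)/(-20 + Q))
114*A(-5) = 114*((-7/5 - 5)/(-20 - 5)) = 114*(-32/5/(-25)) = 114*(-1/25*(-32/5)) = 114*(32/125) = 3648/125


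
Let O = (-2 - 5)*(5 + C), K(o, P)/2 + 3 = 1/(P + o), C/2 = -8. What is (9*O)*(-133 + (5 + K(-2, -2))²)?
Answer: -362439/4 ≈ -90610.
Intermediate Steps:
C = -16 (C = 2*(-8) = -16)
K(o, P) = -6 + 2/(P + o)
O = 77 (O = (-2 - 5)*(5 - 16) = -7*(-11) = 77)
(9*O)*(-133 + (5 + K(-2, -2))²) = (9*77)*(-133 + (5 + 2*(1 - 3*(-2) - 3*(-2))/(-2 - 2))²) = 693*(-133 + (5 + 2*(1 + 6 + 6)/(-4))²) = 693*(-133 + (5 + 2*(-¼)*13)²) = 693*(-133 + (5 - 13/2)²) = 693*(-133 + (-3/2)²) = 693*(-133 + 9/4) = 693*(-523/4) = -362439/4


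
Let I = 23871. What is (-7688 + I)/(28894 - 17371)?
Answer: 16183/11523 ≈ 1.4044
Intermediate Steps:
(-7688 + I)/(28894 - 17371) = (-7688 + 23871)/(28894 - 17371) = 16183/11523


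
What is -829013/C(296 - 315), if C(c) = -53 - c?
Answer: 829013/34 ≈ 24383.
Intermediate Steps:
-829013/C(296 - 315) = -829013/(-53 - (296 - 315)) = -829013/(-53 - 1*(-19)) = -829013/(-53 + 19) = -829013/(-34) = -829013*(-1/34) = 829013/34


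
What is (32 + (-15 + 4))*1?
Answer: 21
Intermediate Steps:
(32 + (-15 + 4))*1 = (32 - 11)*1 = 21*1 = 21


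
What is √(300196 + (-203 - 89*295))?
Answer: √273738 ≈ 523.20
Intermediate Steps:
√(300196 + (-203 - 89*295)) = √(300196 + (-203 - 26255)) = √(300196 - 26458) = √273738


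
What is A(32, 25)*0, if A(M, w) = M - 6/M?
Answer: 0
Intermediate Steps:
A(32, 25)*0 = (32 - 6/32)*0 = (32 - 6*1/32)*0 = (32 - 3/16)*0 = (509/16)*0 = 0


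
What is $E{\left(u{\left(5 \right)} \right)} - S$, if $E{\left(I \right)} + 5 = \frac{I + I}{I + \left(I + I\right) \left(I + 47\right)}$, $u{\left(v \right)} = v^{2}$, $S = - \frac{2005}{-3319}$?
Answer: $- \frac{2690362}{481255} \approx -5.5903$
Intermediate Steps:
$S = \frac{2005}{3319}$ ($S = \left(-2005\right) \left(- \frac{1}{3319}\right) = \frac{2005}{3319} \approx 0.6041$)
$E{\left(I \right)} = -5 + \frac{2 I}{I + 2 I \left(47 + I\right)}$ ($E{\left(I \right)} = -5 + \frac{I + I}{I + \left(I + I\right) \left(I + 47\right)} = -5 + \frac{2 I}{I + 2 I \left(47 + I\right)}$)
$E{\left(u{\left(5 \right)} \right)} - S = \frac{-473 - 10 \cdot 5^{2}}{95 + 2 \cdot 5^{2}} - \frac{2005}{3319} = \frac{-473 - 250}{95 + 2 \cdot 25} - \frac{2005}{3319} = \frac{-473 - 250}{95 + 50} - \frac{2005}{3319} = \frac{1}{145} \left(-723\right) - \frac{2005}{3319} = - \frac{723}{145} - \frac{2005}{3319} = - \frac{2690362}{481255}$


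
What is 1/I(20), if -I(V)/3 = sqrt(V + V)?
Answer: -sqrt(10)/60 ≈ -0.052705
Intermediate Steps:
I(V) = -3*sqrt(2)*sqrt(V) (I(V) = -3*sqrt(V + V) = -3*sqrt(2)*sqrt(V))
1/I(20) = 1/(-3*sqrt(2)*sqrt(20)) = 1/(-3*sqrt(2)*2*sqrt(5)) = 1/(-6*sqrt(10)) = -sqrt(10)/60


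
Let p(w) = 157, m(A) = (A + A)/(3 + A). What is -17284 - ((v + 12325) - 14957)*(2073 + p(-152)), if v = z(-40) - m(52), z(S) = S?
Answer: 65400420/11 ≈ 5.9455e+6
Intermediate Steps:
m(A) = 2*A/(3 + A) (m(A) = (2*A)/(3 + A) = 2*A/(3 + A))
v = -2304/55 (v = -40 - 2*52/(3 + 52) = -40 - 2*52/55 = -40 - 1*104/55 = -40 - 104/55 = -2304/55 ≈ -41.891)
-17284 - ((v + 12325) - 14957)*(2073 + p(-152)) = -17284 - ((-2304/55 + 12325) - 14957)*(2073 + 157) = -17284 - (675571/55 - 14957)*2230 = -17284 - (-147064)*2230/55 = -17284 - 1*(-65590544/11) = -17284 + 65590544/11 = 65400420/11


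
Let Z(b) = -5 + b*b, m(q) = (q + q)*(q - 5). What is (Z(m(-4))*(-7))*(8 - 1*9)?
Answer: 36253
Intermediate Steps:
m(q) = 2*q*(-5 + q) (m(q) = (2*q)*(-5 + q) = 2*q*(-5 + q))
Z(b) = -5 + b²
(Z(m(-4))*(-7))*(8 - 1*9) = ((-5 + (2*(-4)*(-5 - 4))²)*(-7))*(8 - 1*9) = ((-5 + (2*(-4)*(-9))²)*(-7))*(8 - 9) = ((-5 + 72²)*(-7))*(-1) = ((-5 + 5184)*(-7))*(-1) = (5179*(-7))*(-1) = -36253*(-1) = 36253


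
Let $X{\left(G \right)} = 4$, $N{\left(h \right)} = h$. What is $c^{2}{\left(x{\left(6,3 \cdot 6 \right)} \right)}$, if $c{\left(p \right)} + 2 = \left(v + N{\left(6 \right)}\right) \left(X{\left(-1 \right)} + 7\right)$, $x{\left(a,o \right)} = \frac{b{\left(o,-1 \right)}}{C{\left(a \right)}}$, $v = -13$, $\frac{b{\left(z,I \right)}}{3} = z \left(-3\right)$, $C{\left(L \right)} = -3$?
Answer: $6241$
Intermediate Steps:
$b{\left(z,I \right)} = - 9 z$ ($b{\left(z,I \right)} = 3 z \left(-3\right) = 3 \left(- 3 z\right) = - 9 z$)
$x{\left(a,o \right)} = 3 o$ ($x{\left(a,o \right)} = \frac{\left(-9\right) o}{-3} = - 9 o \left(- \frac{1}{3}\right) = 3 o$)
$c{\left(p \right)} = -79$ ($c{\left(p \right)} = -2 + \left(-13 + 6\right) \left(4 + 7\right) = -2 - 77 = -79$)
$c^{2}{\left(x{\left(6,3 \cdot 6 \right)} \right)} = \left(-79\right)^{2} = 6241$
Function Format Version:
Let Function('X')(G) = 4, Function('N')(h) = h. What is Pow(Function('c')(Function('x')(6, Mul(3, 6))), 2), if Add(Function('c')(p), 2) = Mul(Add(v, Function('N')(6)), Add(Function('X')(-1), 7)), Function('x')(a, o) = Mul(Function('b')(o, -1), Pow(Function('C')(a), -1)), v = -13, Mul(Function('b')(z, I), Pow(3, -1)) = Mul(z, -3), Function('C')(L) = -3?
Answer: 6241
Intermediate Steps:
Function('b')(z, I) = Mul(-9, z) (Function('b')(z, I) = Mul(3, Mul(z, -3)) = Mul(3, Mul(-3, z)) = Mul(-9, z))
Function('x')(a, o) = Mul(3, o) (Function('x')(a, o) = Mul(Mul(-9, o), Pow(-3, -1)) = Mul(Mul(-9, o), Rational(-1, 3)) = Mul(3, o))
Function('c')(p) = -79 (Function('c')(p) = Add(-2, Mul(Add(-13, 6), Add(4, 7))) = Add(-2, Mul(-7, 11)) = Add(-2, -77) = -79)
Pow(Function('c')(Function('x')(6, Mul(3, 6))), 2) = Pow(-79, 2) = 6241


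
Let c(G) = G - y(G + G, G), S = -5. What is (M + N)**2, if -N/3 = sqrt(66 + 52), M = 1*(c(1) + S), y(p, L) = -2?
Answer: 1066 + 12*sqrt(118) ≈ 1196.4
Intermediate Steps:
c(G) = 2 + G (c(G) = G - 1*(-2) = G + 2 = 2 + G)
M = -2 (M = 1*((2 + 1) - 5) = 1*(3 - 5) = 1*(-2) = -2)
N = -3*sqrt(118) (N = -3*sqrt(66 + 52) = -3*sqrt(118) ≈ -32.588)
(M + N)**2 = (-2 - 3*sqrt(118))**2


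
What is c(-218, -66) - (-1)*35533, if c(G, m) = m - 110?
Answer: 35357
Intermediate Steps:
c(G, m) = -110 + m
c(-218, -66) - (-1)*35533 = (-110 - 66) - (-1)*35533 = -176 - 1*(-35533) = -176 + 35533 = 35357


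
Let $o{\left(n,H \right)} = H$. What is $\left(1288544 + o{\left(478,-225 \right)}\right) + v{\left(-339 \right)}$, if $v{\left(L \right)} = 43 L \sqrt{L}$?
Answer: $1288319 - 14577 i \sqrt{339} \approx 1.2883 \cdot 10^{6} - 2.6839 \cdot 10^{5} i$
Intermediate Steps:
$v{\left(L \right)} = 43 L^{\frac{3}{2}}$
$\left(1288544 + o{\left(478,-225 \right)}\right) + v{\left(-339 \right)} = \left(1288544 - 225\right) + 43 \left(-339\right)^{\frac{3}{2}} = 1288319 + 43 \left(- 339 i \sqrt{339}\right) = 1288319 - 14577 i \sqrt{339}$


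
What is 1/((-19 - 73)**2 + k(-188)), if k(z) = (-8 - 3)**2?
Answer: 1/8585 ≈ 0.00011648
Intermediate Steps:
k(z) = 121 (k(z) = (-11)**2 = 121)
1/((-19 - 73)**2 + k(-188)) = 1/((-19 - 73)**2 + 121) = 1/((-92)**2 + 121) = 1/(8464 + 121) = 1/8585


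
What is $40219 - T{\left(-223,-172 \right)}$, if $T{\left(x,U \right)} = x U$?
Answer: $1863$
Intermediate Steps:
$T{\left(x,U \right)} = U x$
$40219 - T{\left(-223,-172 \right)} = 40219 - \left(-172\right) \left(-223\right) = 40219 - 38356 = 1863$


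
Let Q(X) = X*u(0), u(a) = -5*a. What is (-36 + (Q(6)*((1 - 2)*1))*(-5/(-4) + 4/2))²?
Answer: 1296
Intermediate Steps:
Q(X) = 0 (Q(X) = X*(-5*0) = X*0 = 0)
(-36 + (Q(6)*((1 - 2)*1))*(-5/(-4) + 4/2))² = (-36 + (0*((1 - 2)*1))*(-5/(-4) + 4/2))² = (-36 + (0*(-1*1))*(-5*(-¼) + 4*(½)))² = (-36 + (0*(-1))*(5/4 + 2))² = (-36 + 0*(13/4))² = (-36 + 0)² = (-36)² = 1296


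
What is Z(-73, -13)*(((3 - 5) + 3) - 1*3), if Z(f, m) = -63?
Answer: 126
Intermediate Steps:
Z(-73, -13)*(((3 - 5) + 3) - 1*3) = -63*(((3 - 5) + 3) - 1*3) = -63*((-2 + 3) - 3) = -63*(1 - 3) = -63*(-2) = 126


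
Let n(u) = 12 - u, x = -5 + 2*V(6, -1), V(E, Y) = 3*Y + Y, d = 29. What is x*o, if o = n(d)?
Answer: 221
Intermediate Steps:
V(E, Y) = 4*Y
x = -13 (x = -5 + 2*(4*(-1)) = -5 + 2*(-4) = -5 - 8 = -13)
o = -17 (o = 12 - 1*29 = 12 - 29 = -17)
x*o = -13*(-17) = 221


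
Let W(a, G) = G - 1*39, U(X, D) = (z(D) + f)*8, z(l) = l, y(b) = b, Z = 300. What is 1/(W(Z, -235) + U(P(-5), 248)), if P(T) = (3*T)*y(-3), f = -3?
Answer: 1/1686 ≈ 0.00059312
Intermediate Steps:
P(T) = -9*T (P(T) = (3*T)*(-3) = -9*T)
U(X, D) = -24 + 8*D (U(X, D) = (D - 3)*8 = (-3 + D)*8 = -24 + 8*D)
W(a, G) = -39 + G (W(a, G) = G - 39 = -39 + G)
1/(W(Z, -235) + U(P(-5), 248)) = 1/((-39 - 235) + (-24 + 8*248)) = 1/(-274 + (-24 + 1984)) = 1/(-274 + 1960) = 1/1686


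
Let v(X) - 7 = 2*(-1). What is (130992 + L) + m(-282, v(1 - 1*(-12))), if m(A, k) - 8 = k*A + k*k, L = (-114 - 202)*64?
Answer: 109391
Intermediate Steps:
L = -20224 (L = -316*64 = -20224)
v(X) = 5 (v(X) = 7 + 2*(-1) = 7 - 2 = 5)
m(A, k) = 8 + k² + A*k (m(A, k) = 8 + (k*A + k*k) = 8 + (A*k + k²) = 8 + (k² + A*k) = 8 + k² + A*k)
(130992 + L) + m(-282, v(1 - 1*(-12))) = (130992 - 20224) + (8 + 5² - 282*5) = 110768 + (8 + 25 - 1410) = 110768 - 1377 = 109391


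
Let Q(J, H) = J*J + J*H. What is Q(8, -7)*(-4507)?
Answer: -36056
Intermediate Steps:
Q(J, H) = J**2 + H*J
Q(8, -7)*(-4507) = (8*(-7 + 8))*(-4507) = (8*1)*(-4507) = 8*(-4507) = -36056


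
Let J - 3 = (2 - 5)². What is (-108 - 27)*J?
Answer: -1620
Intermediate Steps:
J = 12 (J = 3 + (2 - 5)² = 3 + (-3)² = 3 + 9 = 12)
(-108 - 27)*J = (-108 - 27)*12 = -135*12 = -1620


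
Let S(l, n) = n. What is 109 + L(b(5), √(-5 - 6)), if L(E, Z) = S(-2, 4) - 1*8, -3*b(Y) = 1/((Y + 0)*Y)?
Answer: 105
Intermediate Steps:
b(Y) = -1/(3*Y²) (b(Y) = -1/(3*(Y + 0)*Y) = -1/(3*Y*Y) = -1/(3*Y²))
L(E, Z) = -4 (L(E, Z) = 4 - 1*8 = 4 - 8 = -4)
109 + L(b(5), √(-5 - 6)) = 109 - 4 = 105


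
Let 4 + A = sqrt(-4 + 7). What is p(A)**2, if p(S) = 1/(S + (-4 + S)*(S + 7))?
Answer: 673/332929 - 200*sqrt(3)/332929 ≈ 0.00098096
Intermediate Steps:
A = -4 + sqrt(3) (A = -4 + sqrt(-4 + 7) = -4 + sqrt(3) ≈ -2.2679)
p(S) = 1/(S + (-4 + S)*(7 + S))
p(A)**2 = (1/(-28 + (-4 + sqrt(3))**2 + 4*(-4 + sqrt(3))))**2 = (1/(-28 + (-4 + sqrt(3))**2 + (-16 + 4*sqrt(3))))**2 = (1/(-44 + (-4 + sqrt(3))**2 + 4*sqrt(3)))**2 = (-44 + (-4 + sqrt(3))**2 + 4*sqrt(3))**(-2)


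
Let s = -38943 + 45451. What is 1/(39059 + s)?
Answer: 1/45567 ≈ 2.1946e-5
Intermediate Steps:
s = 6508
1/(39059 + s) = 1/(39059 + 6508) = 1/45567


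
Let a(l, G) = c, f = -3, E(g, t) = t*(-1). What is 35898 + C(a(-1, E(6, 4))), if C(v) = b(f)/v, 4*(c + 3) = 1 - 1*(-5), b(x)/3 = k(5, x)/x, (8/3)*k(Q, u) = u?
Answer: 143589/4 ≈ 35897.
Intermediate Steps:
k(Q, u) = 3*u/8
E(g, t) = -t
b(x) = 9/8 (b(x) = 3*((3*x/8)/x) = 3*(3/8) = 9/8)
c = -3/2 (c = -3 + (1 - 1*(-5))/4 = -3 + (1 + 5)/4 = -3 + (1/4)*6 = -3 + 3/2 = -3/2 ≈ -1.5000)
a(l, G) = -3/2
C(v) = 9/(8*v)
35898 + C(a(-1, E(6, 4))) = 35898 + 9/(8*(-3/2)) = 35898 + (9/8)*(-2/3) = 35898 - 3/4 = 143589/4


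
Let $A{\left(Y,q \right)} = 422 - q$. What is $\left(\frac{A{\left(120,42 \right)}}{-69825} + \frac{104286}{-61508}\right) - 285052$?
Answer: $- \frac{6443408016001}{22604190} \approx -2.8505 \cdot 10^{5}$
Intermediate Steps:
$\left(\frac{A{\left(120,42 \right)}}{-69825} + \frac{104286}{-61508}\right) - 285052 = \left(\frac{422 - 42}{-69825} + \frac{104286}{-61508}\right) - 285052 = \left(\left(422 - 42\right) \left(- \frac{1}{69825}\right) + 104286 \left(- \frac{1}{61508}\right)\right) - 285052 = \left(380 \left(- \frac{1}{69825}\right) - \frac{52143}{30754}\right) - 285052 = \left(- \frac{4}{735} - \frac{52143}{30754}\right) - 285052 = - \frac{38448121}{22604190} - 285052 = - \frac{6443408016001}{22604190}$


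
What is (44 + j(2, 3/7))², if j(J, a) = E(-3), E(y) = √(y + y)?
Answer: (44 + I*√6)² ≈ 1930.0 + 215.56*I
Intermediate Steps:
E(y) = √2*√y (E(y) = √(2*y) = √2*√y)
j(J, a) = I*√6 (j(J, a) = √2*√(-3) = √2*(I*√3) = I*√6)
(44 + j(2, 3/7))² = (44 + I*√6)²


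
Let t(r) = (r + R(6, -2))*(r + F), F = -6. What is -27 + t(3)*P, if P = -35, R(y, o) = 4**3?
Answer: 7008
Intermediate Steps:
R(y, o) = 64
t(r) = (-6 + r)*(64 + r) (t(r) = (r + 64)*(r - 6) = (64 + r)*(-6 + r) = (-6 + r)*(64 + r))
-27 + t(3)*P = -27 + (-384 + 3**2 + 58*3)*(-35) = -27 + (-384 + 9 + 174)*(-35) = -27 - 201*(-35) = -27 + 7035 = 7008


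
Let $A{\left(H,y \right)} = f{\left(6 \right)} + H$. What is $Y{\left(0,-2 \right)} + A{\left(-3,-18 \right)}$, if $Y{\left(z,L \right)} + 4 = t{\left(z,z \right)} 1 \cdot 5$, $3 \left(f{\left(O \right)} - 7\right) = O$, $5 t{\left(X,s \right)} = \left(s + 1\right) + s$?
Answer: $3$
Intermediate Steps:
$t{\left(X,s \right)} = \frac{1}{5} + \frac{2 s}{5}$ ($t{\left(X,s \right)} = \frac{\left(s + 1\right) + s}{5} = \frac{\left(1 + s\right) + s}{5} = \frac{1 + 2 s}{5} = \frac{1}{5} + \frac{2 s}{5}$)
$f{\left(O \right)} = 7 + \frac{O}{3}$
$A{\left(H,y \right)} = 9 + H$ ($A{\left(H,y \right)} = \left(7 + \frac{1}{3} \cdot 6\right) + H = \left(7 + 2\right) + H = 9 + H$)
$Y{\left(z,L \right)} = -3 + 2 z$ ($Y{\left(z,L \right)} = -4 + \left(\frac{1}{5} + \frac{2 z}{5}\right) 1 \cdot 5 = -4 + \left(\frac{1}{5} + \frac{2 z}{5}\right) 5 = -4 + \left(1 + 2 z\right) = -3 + 2 z$)
$Y{\left(0,-2 \right)} + A{\left(-3,-18 \right)} = \left(-3 + 2 \cdot 0\right) + \left(9 - 3\right) = \left(-3 + 0\right) + 6 = -3 + 6 = 3$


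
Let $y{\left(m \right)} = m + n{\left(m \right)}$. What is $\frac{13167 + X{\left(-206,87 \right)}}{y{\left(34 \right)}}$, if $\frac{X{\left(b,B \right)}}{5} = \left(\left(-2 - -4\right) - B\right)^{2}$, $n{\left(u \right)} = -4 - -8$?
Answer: $\frac{24646}{19} \approx 1297.2$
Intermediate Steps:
$n{\left(u \right)} = 4$ ($n{\left(u \right)} = -4 + 8 = 4$)
$y{\left(m \right)} = 4 + m$ ($y{\left(m \right)} = m + 4 = 4 + m$)
$X{\left(b,B \right)} = 5 \left(2 - B\right)^{2}$ ($X{\left(b,B \right)} = 5 \left(\left(-2 - -4\right) - B\right)^{2} = 5 \left(\left(-2 + 4\right) - B\right)^{2} = 5 \left(2 - B\right)^{2}$)
$\frac{13167 + X{\left(-206,87 \right)}}{y{\left(34 \right)}} = \frac{13167 + 5 \left(-2 + 87\right)^{2}}{4 + 34} = \frac{13167 + 5 \cdot 85^{2}}{38} = \left(13167 + 5 \cdot 7225\right) \frac{1}{38} = \left(13167 + 36125\right) \frac{1}{38} = 49292 \cdot \frac{1}{38} = \frac{24646}{19}$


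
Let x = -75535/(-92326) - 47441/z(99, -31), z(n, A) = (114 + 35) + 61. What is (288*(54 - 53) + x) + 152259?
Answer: 738321808051/4847115 ≈ 1.5232e+5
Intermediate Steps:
z(n, A) = 210 (z(n, A) = 149 + 61 = 210)
x = -1091043854/4847115 (x = -75535/(-92326) - 47441/210 = -75535*(-1/92326) - 47441*1/210 = 75535/92326 - 47441/210 = -1091043854/4847115 ≈ -225.09)
(288*(54 - 53) + x) + 152259 = (288*(54 - 53) - 1091043854/4847115) + 152259 = (288*1 - 1091043854/4847115) + 152259 = (288 - 1091043854/4847115) + 152259 = 304925266/4847115 + 152259 = 738321808051/4847115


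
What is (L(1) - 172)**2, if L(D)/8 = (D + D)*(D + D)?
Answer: 19600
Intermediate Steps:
L(D) = 32*D**2 (L(D) = 8*((D + D)*(D + D)) = 8*((2*D)*(2*D)) = 8*(4*D**2) = 32*D**2)
(L(1) - 172)**2 = (32*1**2 - 172)**2 = (32*1 - 172)**2 = (32 - 172)**2 = (-140)**2 = 19600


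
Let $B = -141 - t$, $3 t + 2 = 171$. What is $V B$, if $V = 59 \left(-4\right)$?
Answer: $\frac{139712}{3} \approx 46571.0$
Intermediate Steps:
$t = \frac{169}{3}$ ($t = - \frac{2}{3} + \frac{1}{3} \cdot 171 = - \frac{2}{3} + 57 = \frac{169}{3} \approx 56.333$)
$B = - \frac{592}{3}$ ($B = -141 - \frac{169}{3} = - \frac{592}{3} \approx -197.33$)
$V = -236$
$V B = \left(-236\right) \left(- \frac{592}{3}\right) = \frac{139712}{3}$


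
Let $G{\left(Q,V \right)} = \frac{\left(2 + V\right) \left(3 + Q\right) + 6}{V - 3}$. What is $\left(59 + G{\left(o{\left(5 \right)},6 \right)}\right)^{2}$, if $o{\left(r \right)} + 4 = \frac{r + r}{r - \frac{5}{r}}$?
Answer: $4225$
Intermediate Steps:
$o{\left(r \right)} = -4 + \frac{2 r}{r - \frac{5}{r}}$ ($o{\left(r \right)} = -4 + \frac{r + r}{r - \frac{5}{r}} = -4 + \frac{2 r}{r - \frac{5}{r}}$)
$G{\left(Q,V \right)} = \frac{6 + \left(2 + V\right) \left(3 + Q\right)}{-3 + V}$
$\left(59 + G{\left(o{\left(5 \right)},6 \right)}\right)^{2} = \left(59 + \frac{12 + 2 \frac{2 \left(10 - 5^{2}\right)}{-5 + 5^{2}} + 3 \cdot 6 + \frac{2 \left(10 - 5^{2}\right)}{-5 + 5^{2}} \cdot 6}{-3 + 6}\right)^{2} = \left(59 + \frac{12 + 2 \frac{2 \left(10 - 25\right)}{-5 + 25} + 18 + \frac{2 \left(10 - 25\right)}{-5 + 25} \cdot 6}{3}\right)^{2} = \left(59 + \frac{12 + 2 \frac{2 \left(10 - 25\right)}{20} + 18 + \frac{2 \left(10 - 25\right)}{20} \cdot 6}{3}\right)^{2} = \left(59 + \frac{12 + 2 \cdot 2 \cdot \frac{1}{20} \left(-15\right) + 18 + 2 \cdot \frac{1}{20} \left(-15\right) 6}{3}\right)^{2} = \left(59 + \frac{12 + 2 \left(- \frac{3}{2}\right) + 18 - 9}{3}\right)^{2} = \left(59 + \frac{12 - 3 + 18 - 9}{3}\right)^{2} = \left(59 + \frac{1}{3} \cdot 18\right)^{2} = \left(59 + 6\right)^{2} = 65^{2} = 4225$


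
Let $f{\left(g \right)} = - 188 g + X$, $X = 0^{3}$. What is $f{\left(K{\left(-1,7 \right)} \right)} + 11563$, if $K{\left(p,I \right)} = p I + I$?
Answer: $11563$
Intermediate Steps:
$X = 0$
$K{\left(p,I \right)} = I + I p$ ($K{\left(p,I \right)} = I p + I = I + I p$)
$f{\left(g \right)} = - 188 g$ ($f{\left(g \right)} = - 188 g + 0 = - 188 g$)
$f{\left(K{\left(-1,7 \right)} \right)} + 11563 = - 188 \cdot 7 \left(1 - 1\right) + 11563 = - 188 \cdot 7 \cdot 0 + 11563 = \left(-188\right) 0 + 11563 = 0 + 11563 = 11563$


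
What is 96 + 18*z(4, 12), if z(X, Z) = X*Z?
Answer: 960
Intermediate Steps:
96 + 18*z(4, 12) = 96 + 18*(4*12) = 96 + 18*48 = 96 + 864 = 960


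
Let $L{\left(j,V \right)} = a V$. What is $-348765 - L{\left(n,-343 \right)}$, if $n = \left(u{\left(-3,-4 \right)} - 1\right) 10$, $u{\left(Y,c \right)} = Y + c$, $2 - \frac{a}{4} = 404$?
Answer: $-900309$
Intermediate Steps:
$a = -1608$ ($a = 8 - 1616 = -1608$)
$n = -80$ ($n = \left(\left(-3 - 4\right) - 1\right) 10 = \left(-7 - 1\right) 10 = \left(-8\right) 10 = -80$)
$L{\left(j,V \right)} = - 1608 V$
$-348765 - L{\left(n,-343 \right)} = -348765 - \left(-1608\right) \left(-343\right) = -348765 - 551544 = -900309$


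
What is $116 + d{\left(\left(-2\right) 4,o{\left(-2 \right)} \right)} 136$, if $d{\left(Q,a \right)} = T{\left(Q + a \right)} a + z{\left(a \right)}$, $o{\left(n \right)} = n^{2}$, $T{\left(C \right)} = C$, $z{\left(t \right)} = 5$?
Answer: $-1380$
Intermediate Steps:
$d{\left(Q,a \right)} = 5 + a \left(Q + a\right)$ ($d{\left(Q,a \right)} = \left(Q + a\right) a + 5 = a \left(Q + a\right) + 5 = 5 + a \left(Q + a\right)$)
$116 + d{\left(\left(-2\right) 4,o{\left(-2 \right)} \right)} 136 = 116 + \left(5 + \left(-2\right)^{2} \left(\left(-2\right) 4 + \left(-2\right)^{2}\right)\right) 136 = 116 + \left(5 + 4 \left(-8 + 4\right)\right) 136 = 116 + \left(5 + 4 \left(-4\right)\right) 136 = 116 + \left(5 - 16\right) 136 = 116 - 1496 = -1380$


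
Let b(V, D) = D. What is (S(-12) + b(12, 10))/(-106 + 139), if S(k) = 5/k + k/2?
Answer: 43/396 ≈ 0.10859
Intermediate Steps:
S(k) = k/2 + 5/k (S(k) = 5/k + k*(1/2) = 5/k + k/2 = k/2 + 5/k)
(S(-12) + b(12, 10))/(-106 + 139) = (((1/2)*(-12) + 5/(-12)) + 10)/(-106 + 139) = ((-6 + 5*(-1/12)) + 10)/33 = ((-6 - 5/12) + 10)*(1/33) = (-77/12 + 10)*(1/33) = (43/12)*(1/33) = 43/396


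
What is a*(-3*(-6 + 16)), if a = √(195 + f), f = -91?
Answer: -60*√26 ≈ -305.94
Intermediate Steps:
a = 2*√26 (a = √(195 - 91) = √104 = 2*√26 ≈ 10.198)
a*(-3*(-6 + 16)) = (2*√26)*(-3*(-6 + 16)) = (2*√26)*(-3*10) = (2*√26)*(-30) = -60*√26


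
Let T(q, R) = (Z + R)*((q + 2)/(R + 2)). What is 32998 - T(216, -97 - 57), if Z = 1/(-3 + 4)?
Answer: 2491171/76 ≈ 32779.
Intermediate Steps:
Z = 1 (Z = 1/1 = 1)
T(q, R) = (1 + R)*(2 + q)/(2 + R) (T(q, R) = (1 + R)*((q + 2)/(R + 2)) = (1 + R)*((2 + q)/(2 + R)) = (1 + R)*(2 + q)/(2 + R))
32998 - T(216, -97 - 57) = 32998 - (2 + 216 + 2*(-97 - 57) + (-97 - 57)*216)/(2 + (-97 - 57)) = 32998 - (2 + 216 + 2*(-154) - 154*216)/(2 - 154) = 32998 - (2 + 216 - 308 - 33264)/(-152) = 32998 - (-1)*(-33354)/152 = 32998 - 1*16677/76 = 32998 - 16677/76 = 2491171/76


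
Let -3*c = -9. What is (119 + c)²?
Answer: 14884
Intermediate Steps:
c = 3 (c = -⅓*(-9) = 3)
(119 + c)² = (119 + 3)² = 122² = 14884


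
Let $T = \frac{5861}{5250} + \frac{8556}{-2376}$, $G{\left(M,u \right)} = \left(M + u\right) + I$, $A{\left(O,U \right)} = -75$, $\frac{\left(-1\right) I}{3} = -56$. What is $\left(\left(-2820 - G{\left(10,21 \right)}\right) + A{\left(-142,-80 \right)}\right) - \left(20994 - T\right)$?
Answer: $- \frac{2086838231}{86625} \approx -24091.0$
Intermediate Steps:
$I = 168$ ($I = \left(-3\right) \left(-56\right) = 168$)
$G{\left(M,u \right)} = 168 + M + u$ ($G{\left(M,u \right)} = \left(M + u\right) + 168 = 168 + M + u$)
$T = - \frac{215231}{86625}$ ($T = 5861 \cdot \frac{1}{5250} + 8556 \left(- \frac{1}{2376}\right) = \frac{5861}{5250} - \frac{713}{198} = - \frac{215231}{86625} \approx -2.4846$)
$\left(\left(-2820 - G{\left(10,21 \right)}\right) + A{\left(-142,-80 \right)}\right) - \left(20994 - T\right) = \left(\left(-2820 - \left(168 + 10 + 21\right)\right) - 75\right) - \left(20994 - - \frac{215231}{86625}\right) = \left(\left(-2820 - 199\right) - 75\right) - \left(20994 + \frac{215231}{86625}\right) = \left(\left(-2820 - 199\right) - 75\right) - \frac{1818820481}{86625} = \left(-3019 - 75\right) - \frac{1818820481}{86625} = -3094 - \frac{1818820481}{86625} = - \frac{2086838231}{86625}$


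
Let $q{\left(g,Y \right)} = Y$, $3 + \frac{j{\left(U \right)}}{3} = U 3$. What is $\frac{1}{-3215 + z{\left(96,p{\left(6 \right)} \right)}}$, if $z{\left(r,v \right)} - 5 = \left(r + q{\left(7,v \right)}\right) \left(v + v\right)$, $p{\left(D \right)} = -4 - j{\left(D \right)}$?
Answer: $- \frac{1}{7816} \approx -0.00012794$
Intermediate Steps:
$j{\left(U \right)} = -9 + 9 U$ ($j{\left(U \right)} = -9 + 3 U 3 = -9 + 3 \cdot 3 U = -9 + 9 U$)
$p{\left(D \right)} = 5 - 9 D$ ($p{\left(D \right)} = -4 - \left(-9 + 9 D\right) = 5 - 9 D$)
$z{\left(r,v \right)} = 5 + 2 v \left(r + v\right)$ ($z{\left(r,v \right)} = 5 + \left(r + v\right) \left(v + v\right) = 5 + \left(r + v\right) 2 v = 5 + 2 v \left(r + v\right)$)
$\frac{1}{-3215 + z{\left(96,p{\left(6 \right)} \right)}} = \frac{1}{-3215 + \left(5 + 2 \left(5 - 54\right)^{2} + 2 \cdot 96 \left(5 - 54\right)\right)} = \frac{1}{-3215 + \left(5 + 2 \left(-49\right)^{2} + 2 \cdot 96 \left(-49\right)\right)} = \frac{1}{-3215 + \left(5 + 2 \cdot 2401 - 9408\right)} = \frac{1}{-3215 + \left(5 + 4802 - 9408\right)} = \frac{1}{-3215 - 4601} = \frac{1}{-7816} = - \frac{1}{7816}$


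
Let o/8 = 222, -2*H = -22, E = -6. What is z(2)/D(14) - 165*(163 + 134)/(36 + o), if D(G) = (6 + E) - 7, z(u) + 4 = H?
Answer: -16939/604 ≈ -28.045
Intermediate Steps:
H = 11 (H = -½*(-22) = 11)
z(u) = 7 (z(u) = -4 + 11 = 7)
o = 1776 (o = 8*222 = 1776)
D(G) = -7 (D(G) = (6 - 6) - 7 = 0 - 7 = -7)
z(2)/D(14) - 165*(163 + 134)/(36 + o) = 7/(-7) - 165*(163 + 134)/(36 + 1776) = 7*(-⅐) - 165*297/1812 = -1 - 165*297*(1/1812) = -1 - 165/(1/(99/604)) = -1 - 165/604/99 = -1 - 165*99/604 = -1 - 16335/604 = -16939/604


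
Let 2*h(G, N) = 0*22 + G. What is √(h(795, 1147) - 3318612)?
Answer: 3*I*√1474762/2 ≈ 1821.6*I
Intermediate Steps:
h(G, N) = G/2 (h(G, N) = (0*22 + G)/2 = (0 + G)/2 = G/2)
√(h(795, 1147) - 3318612) = √((½)*795 - 3318612) = √(795/2 - 3318612) = √(-6636429/2) = 3*I*√1474762/2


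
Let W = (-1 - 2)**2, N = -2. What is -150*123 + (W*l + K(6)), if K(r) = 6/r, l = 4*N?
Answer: -18521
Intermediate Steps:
W = 9 (W = (-3)**2 = 9)
l = -8 (l = 4*(-2) = -8)
-150*123 + (W*l + K(6)) = -150*123 + (9*(-8) + 6/6) = -18450 + (-72 + 6*(1/6)) = -18450 + (-72 + 1) = -18450 - 71 = -18521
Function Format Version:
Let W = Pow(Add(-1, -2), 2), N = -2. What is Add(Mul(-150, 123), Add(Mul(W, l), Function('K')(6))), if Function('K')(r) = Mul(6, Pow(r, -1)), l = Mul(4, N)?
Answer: -18521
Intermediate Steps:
W = 9 (W = Pow(-3, 2) = 9)
l = -8 (l = Mul(4, -2) = -8)
Add(Mul(-150, 123), Add(Mul(W, l), Function('K')(6))) = Add(Mul(-150, 123), Add(Mul(9, -8), Mul(6, Pow(6, -1)))) = Add(-18450, Add(-72, Mul(6, Rational(1, 6)))) = Add(-18450, Add(-72, 1)) = Add(-18450, -71) = -18521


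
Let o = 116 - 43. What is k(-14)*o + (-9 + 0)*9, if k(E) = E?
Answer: -1103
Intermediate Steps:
o = 73
k(-14)*o + (-9 + 0)*9 = -14*73 + (-9 + 0)*9 = -1022 - 9*9 = -1022 - 81 = -1103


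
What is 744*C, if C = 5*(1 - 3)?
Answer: -7440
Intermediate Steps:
C = -10 (C = 5*(-2) = -10)
744*C = 744*(-10) = -7440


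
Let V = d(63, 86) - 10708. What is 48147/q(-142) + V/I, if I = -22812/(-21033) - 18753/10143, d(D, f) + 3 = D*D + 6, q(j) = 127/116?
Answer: 5783839590156/109562519 ≈ 52790.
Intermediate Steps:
q(j) = 127/116 (q(j) = 127*(1/116) = 127/116)
d(D, f) = 3 + D² (d(D, f) = -3 + (D*D + 6) = -3 + (D² + 6) = -3 + (6 + D²) = 3 + D²)
I = -862697/1128771 (I = -22812*(-1/21033) - 18753*1/10143 = 7604/7011 - 893/483 = -862697/1128771 ≈ -0.76428)
V = -6736 (V = (3 + 63²) - 10708 = (3 + 3969) - 10708 = 3972 - 10708 = -6736)
48147/q(-142) + V/I = 48147/(127/116) - 6736/(-862697/1128771) = 48147*(116/127) - 6736*(-1128771/862697) = 5585052/127 + 7603401456/862697 = 5783839590156/109562519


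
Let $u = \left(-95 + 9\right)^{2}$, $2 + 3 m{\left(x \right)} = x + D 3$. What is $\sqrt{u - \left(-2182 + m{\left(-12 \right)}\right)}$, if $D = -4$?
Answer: $\frac{2 \sqrt{21570}}{3} \approx 97.911$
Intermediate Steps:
$m{\left(x \right)} = - \frac{14}{3} + \frac{x}{3}$ ($m{\left(x \right)} = - \frac{2}{3} + \frac{x - 12}{3} = - \frac{2}{3} + \frac{-12 + x}{3} = - \frac{2}{3} + \left(-4 + \frac{x}{3}\right) = - \frac{14}{3} + \frac{x}{3}$)
$u = 7396$ ($u = \left(-86\right)^{2} = 7396$)
$\sqrt{u - \left(-2182 + m{\left(-12 \right)}\right)} = \sqrt{7396 + \left(2182 - \left(- \frac{14}{3} + \frac{1}{3} \left(-12\right)\right)\right)} = \sqrt{7396 + \left(2182 - \left(- \frac{14}{3} - 4\right)\right)} = \sqrt{7396 + \left(2182 - - \frac{26}{3}\right)} = \sqrt{7396 + \left(2182 + \frac{26}{3}\right)} = \sqrt{7396 + \frac{6572}{3}} = \sqrt{\frac{28760}{3}} = \frac{2 \sqrt{21570}}{3}$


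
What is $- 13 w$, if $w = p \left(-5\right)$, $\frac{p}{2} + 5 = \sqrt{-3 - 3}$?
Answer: $-650 + 130 i \sqrt{6} \approx -650.0 + 318.43 i$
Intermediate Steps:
$p = -10 + 2 i \sqrt{6}$ ($p = -10 + 2 \sqrt{-3 - 3} = -10 + 2 \sqrt{-6} = -10 + 2 i \sqrt{6} \approx -10.0 + 4.899 i$)
$w = 50 - 10 i \sqrt{6}$ ($w = \left(-10 + 2 i \sqrt{6}\right) \left(-5\right) = 50 - 10 i \sqrt{6} \approx 50.0 - 24.495 i$)
$- 13 w = - 13 \left(50 - 10 i \sqrt{6}\right) = -650 + 130 i \sqrt{6}$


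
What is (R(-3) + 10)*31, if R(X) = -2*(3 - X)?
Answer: -62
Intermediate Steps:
R(X) = -6 + 2*X
(R(-3) + 10)*31 = ((-6 + 2*(-3)) + 10)*31 = ((-6 - 6) + 10)*31 = (-12 + 10)*31 = -2*31 = -62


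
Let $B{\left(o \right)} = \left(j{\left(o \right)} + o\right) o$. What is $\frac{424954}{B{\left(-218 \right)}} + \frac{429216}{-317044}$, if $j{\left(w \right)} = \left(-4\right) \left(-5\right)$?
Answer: $\frac{14525304569}{1710610902} \approx 8.4913$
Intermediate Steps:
$j{\left(w \right)} = 20$
$B{\left(o \right)} = o \left(20 + o\right)$ ($B{\left(o \right)} = \left(20 + o\right) o = o \left(20 + o\right)$)
$\frac{424954}{B{\left(-218 \right)}} + \frac{429216}{-317044} = \frac{424954}{\left(-218\right) \left(20 - 218\right)} + \frac{429216}{-317044} = \frac{424954}{\left(-218\right) \left(-198\right)} + 429216 \left(- \frac{1}{317044}\right) = \frac{424954}{43164} - \frac{107304}{79261} = 424954 \cdot \frac{1}{43164} - \frac{107304}{79261} = \frac{212477}{21582} - \frac{107304}{79261} = \frac{14525304569}{1710610902}$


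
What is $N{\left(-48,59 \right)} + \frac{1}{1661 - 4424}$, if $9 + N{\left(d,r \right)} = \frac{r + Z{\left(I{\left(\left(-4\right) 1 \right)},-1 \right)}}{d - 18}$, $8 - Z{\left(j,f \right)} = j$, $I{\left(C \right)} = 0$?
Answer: $- \frac{608803}{60786} \approx -10.016$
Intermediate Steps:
$Z{\left(j,f \right)} = 8 - j$
$N{\left(d,r \right)} = -9 + \frac{8 + r}{-18 + d}$ ($N{\left(d,r \right)} = -9 + \frac{r + \left(8 - 0\right)}{d - 18} = -9 + \frac{r + \left(8 + 0\right)}{-18 + d} = -9 + \frac{r + 8}{-18 + d} = -9 + \frac{8 + r}{-18 + d}$)
$N{\left(-48,59 \right)} + \frac{1}{1661 - 4424} = \frac{170 + 59 - -432}{-18 - 48} + \frac{1}{1661 - 4424} = \frac{170 + 59 + 432}{-66} + \frac{1}{-2763} = \left(- \frac{1}{66}\right) 661 - \frac{1}{2763} = - \frac{661}{66} - \frac{1}{2763} = - \frac{608803}{60786}$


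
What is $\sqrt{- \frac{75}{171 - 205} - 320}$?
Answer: $\frac{i \sqrt{367370}}{34} \approx 17.827 i$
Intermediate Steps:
$\sqrt{- \frac{75}{171 - 205} - 320} = \sqrt{- \frac{75}{-34} - 320} = \sqrt{\left(-75\right) \left(- \frac{1}{34}\right) - 320} = \sqrt{\frac{75}{34} - 320} = \sqrt{- \frac{10805}{34}} = \frac{i \sqrt{367370}}{34}$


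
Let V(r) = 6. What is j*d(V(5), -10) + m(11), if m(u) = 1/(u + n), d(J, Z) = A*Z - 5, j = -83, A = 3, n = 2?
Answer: 37766/13 ≈ 2905.1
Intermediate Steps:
d(J, Z) = -5 + 3*Z (d(J, Z) = 3*Z - 5 = -5 + 3*Z)
m(u) = 1/(2 + u) (m(u) = 1/(u + 2) = 1/(2 + u))
j*d(V(5), -10) + m(11) = -83*(-5 + 3*(-10)) + 1/(2 + 11) = -83*(-5 - 30) + 1/13 = -83*(-35) + 1/13 = 2905 + 1/13 = 37766/13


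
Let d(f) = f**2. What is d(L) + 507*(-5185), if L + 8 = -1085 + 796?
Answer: -2540586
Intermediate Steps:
L = -297 (L = -8 + (-1085 + 796) = -8 - 289 = -297)
d(L) + 507*(-5185) = (-297)**2 + 507*(-5185) = 88209 - 2628795 = -2540586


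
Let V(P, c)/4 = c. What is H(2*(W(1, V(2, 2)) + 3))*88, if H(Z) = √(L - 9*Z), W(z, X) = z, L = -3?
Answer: 440*I*√3 ≈ 762.1*I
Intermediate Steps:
V(P, c) = 4*c
H(Z) = √(-3 - 9*Z)
H(2*(W(1, V(2, 2)) + 3))*88 = √(-3 - 18*(1 + 3))*88 = √(-3 - 18*4)*88 = √(-3 - 9*8)*88 = √(-3 - 72)*88 = √(-75)*88 = (5*I*√3)*88 = 440*I*√3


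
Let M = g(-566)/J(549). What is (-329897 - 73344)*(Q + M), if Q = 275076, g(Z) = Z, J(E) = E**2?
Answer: -33431977778329310/301401 ≈ -1.1092e+11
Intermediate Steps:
M = -566/301401 (M = -566/(549**2) = -566/301401 ≈ -0.0018779)
(-329897 - 73344)*(Q + M) = (-329897 - 73344)*(275076 - 566/301401) = -403241*82908180910/301401 = -33431977778329310/301401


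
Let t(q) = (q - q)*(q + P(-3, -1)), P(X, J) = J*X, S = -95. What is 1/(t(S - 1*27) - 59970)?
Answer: -1/59970 ≈ -1.6675e-5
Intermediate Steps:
t(q) = 0 (t(q) = (q - q)*(q - 1*(-3)) = 0*(q + 3) = 0*(3 + q) = 0)
1/(t(S - 1*27) - 59970) = 1/(0 - 59970) = 1/(-59970) = -1/59970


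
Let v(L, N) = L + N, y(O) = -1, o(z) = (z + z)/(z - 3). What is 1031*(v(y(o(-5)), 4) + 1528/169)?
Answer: 2098085/169 ≈ 12415.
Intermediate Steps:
o(z) = 2*z/(-3 + z) (o(z) = (2*z)/(-3 + z) = 2*z/(-3 + z))
1031*(v(y(o(-5)), 4) + 1528/169) = 1031*((-1 + 4) + 1528/169) = 1031*(3 + 1528*(1/169)) = 1031*(3 + 1528/169) = 1031*(2035/169) = 2098085/169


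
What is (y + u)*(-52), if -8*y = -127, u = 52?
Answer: -7059/2 ≈ -3529.5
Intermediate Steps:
y = 127/8 (y = -⅛*(-127) = 127/8 ≈ 15.875)
(y + u)*(-52) = (127/8 + 52)*(-52) = (543/8)*(-52) = -7059/2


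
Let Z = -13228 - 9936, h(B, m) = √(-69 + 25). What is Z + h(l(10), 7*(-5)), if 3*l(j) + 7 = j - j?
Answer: -23164 + 2*I*√11 ≈ -23164.0 + 6.6332*I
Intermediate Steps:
l(j) = -7/3 (l(j) = -7/3 + (j - j)/3 = -7/3 + (⅓)*0 = -7/3 + 0 = -7/3)
h(B, m) = 2*I*√11 (h(B, m) = √(-44) = 2*I*√11)
Z = -23164
Z + h(l(10), 7*(-5)) = -23164 + 2*I*√11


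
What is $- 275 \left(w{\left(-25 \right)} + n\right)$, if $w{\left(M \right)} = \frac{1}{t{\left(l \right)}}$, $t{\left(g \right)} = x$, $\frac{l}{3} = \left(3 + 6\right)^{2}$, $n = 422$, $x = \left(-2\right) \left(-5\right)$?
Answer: $- \frac{232155}{2} \approx -1.1608 \cdot 10^{5}$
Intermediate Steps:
$x = 10$
$l = 243$ ($l = 3 \left(3 + 6\right)^{2} = 3 \cdot 9^{2} = 3 \cdot 81 = 243$)
$t{\left(g \right)} = 10$
$w{\left(M \right)} = \frac{1}{10}$
$- 275 \left(w{\left(-25 \right)} + n\right) = - 275 \left(\frac{1}{10} + 422\right) = \left(-275\right) \frac{4221}{10} = - \frac{232155}{2}$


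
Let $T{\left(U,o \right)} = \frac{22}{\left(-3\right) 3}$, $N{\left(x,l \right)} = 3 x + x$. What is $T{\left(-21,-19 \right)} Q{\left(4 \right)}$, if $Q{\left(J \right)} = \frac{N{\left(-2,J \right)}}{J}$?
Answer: $\frac{44}{9} \approx 4.8889$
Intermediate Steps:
$N{\left(x,l \right)} = 4 x$
$T{\left(U,o \right)} = - \frac{22}{9}$ ($T{\left(U,o \right)} = \frac{22}{-9} = 22 \left(- \frac{1}{9}\right) = - \frac{22}{9}$)
$Q{\left(J \right)} = - \frac{8}{J}$ ($Q{\left(J \right)} = \frac{4 \left(-2\right)}{J} = - \frac{8}{J}$)
$T{\left(-21,-19 \right)} Q{\left(4 \right)} = - \frac{22 \left(- \frac{8}{4}\right)}{9} = - \frac{22 \left(\left(-8\right) \frac{1}{4}\right)}{9} = \left(- \frac{22}{9}\right) \left(-2\right) = \frac{44}{9}$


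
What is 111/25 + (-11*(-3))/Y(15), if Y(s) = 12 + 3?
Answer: 166/25 ≈ 6.6400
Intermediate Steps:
Y(s) = 15
111/25 + (-11*(-3))/Y(15) = 111/25 - 11*(-3)/15 = 111*(1/25) + 33*(1/15) = 111/25 + 11/5 = 166/25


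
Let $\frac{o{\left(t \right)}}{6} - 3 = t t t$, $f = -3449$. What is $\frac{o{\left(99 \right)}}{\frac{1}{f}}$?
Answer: $-20079429588$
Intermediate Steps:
$o{\left(t \right)} = 18 + 6 t^{3}$ ($o{\left(t \right)} = 18 + 6 t t t = 18 + 6 t^{2} t = 18 + 6 t^{3}$)
$\frac{o{\left(99 \right)}}{\frac{1}{f}} = \frac{18 + 6 \cdot 99^{3}}{\frac{1}{-3449}} = \frac{18 + 6 \cdot 970299}{- \frac{1}{3449}} = \left(18 + 5821794\right) \left(-3449\right) = 5821812 \left(-3449\right) = -20079429588$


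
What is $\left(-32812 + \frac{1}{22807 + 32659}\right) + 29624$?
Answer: $- \frac{176825607}{55466} \approx -3188.0$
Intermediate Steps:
$\left(-32812 + \frac{1}{22807 + 32659}\right) + 29624 = \left(-32812 + \frac{1}{55466}\right) + 29624 = - \frac{1819950391}{55466} + 29624 = - \frac{176825607}{55466}$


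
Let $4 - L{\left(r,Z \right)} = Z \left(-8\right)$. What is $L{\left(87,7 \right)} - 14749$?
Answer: $-14689$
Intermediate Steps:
$L{\left(r,Z \right)} = 4 + 8 Z$ ($L{\left(r,Z \right)} = 4 - Z \left(-8\right) = 4 - - 8 Z = 4 + 8 Z$)
$L{\left(87,7 \right)} - 14749 = \left(4 + 8 \cdot 7\right) - 14749 = \left(4 + 56\right) - 14749 = 60 - 14749 = -14689$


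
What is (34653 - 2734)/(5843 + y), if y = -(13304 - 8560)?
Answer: 31919/1099 ≈ 29.044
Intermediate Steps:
y = -4744 (y = -1*4744 = -4744)
(34653 - 2734)/(5843 + y) = (34653 - 2734)/(5843 - 4744) = 31919/1099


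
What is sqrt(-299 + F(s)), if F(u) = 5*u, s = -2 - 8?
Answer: I*sqrt(349) ≈ 18.682*I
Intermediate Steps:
s = -10
sqrt(-299 + F(s)) = sqrt(-299 + 5*(-10)) = sqrt(-299 - 50) = sqrt(-349) = I*sqrt(349)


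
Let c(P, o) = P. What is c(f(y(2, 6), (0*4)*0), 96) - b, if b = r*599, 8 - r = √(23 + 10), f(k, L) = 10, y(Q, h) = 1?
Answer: -4782 + 599*√33 ≈ -1341.0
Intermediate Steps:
r = 8 - √33 (r = 8 - √(23 + 10) = 8 - √33 ≈ 2.2554)
b = 4792 - 599*√33 (b = (8 - √33)*599 = 4792 - 599*√33 ≈ 1351.0)
c(f(y(2, 6), (0*4)*0), 96) - b = 10 - (4792 - 599*√33) = 10 + (-4792 + 599*√33) = -4782 + 599*√33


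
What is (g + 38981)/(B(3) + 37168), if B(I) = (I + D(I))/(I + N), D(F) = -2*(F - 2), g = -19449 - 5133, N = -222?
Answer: 26061/67271 ≈ 0.38740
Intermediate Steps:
g = -24582
D(F) = 4 - 2*F (D(F) = -2*(-2 + F) = 4 - 2*F)
B(I) = (4 - I)/(-222 + I) (B(I) = (I + (4 - 2*I))/(I - 222) = (4 - I)/(-222 + I))
(g + 38981)/(B(3) + 37168) = (-24582 + 38981)/((4 - 1*3)/(-222 + 3) + 37168) = 14399/((4 - 3)/(-219) + 37168) = 14399/(-1/219*1 + 37168) = 14399/(-1/219 + 37168) = 14399/(8139791/219) = 14399*(219/8139791) = 26061/67271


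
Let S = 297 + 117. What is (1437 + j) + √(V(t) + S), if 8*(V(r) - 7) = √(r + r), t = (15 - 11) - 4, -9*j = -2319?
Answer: 5084/3 + √421 ≈ 1715.2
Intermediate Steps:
j = 773/3 (j = -⅑*(-2319) = 773/3 ≈ 257.67)
t = 0 (t = 4 - 4 = 0)
V(r) = 7 + √2*√r/8 (V(r) = 7 + √(r + r)/8 = 7 + √(2*r)/8 = 7 + (√2*√r)/8 = 7 + √2*√r/8)
S = 414
(1437 + j) + √(V(t) + S) = (1437 + 773/3) + √((7 + √2*√0/8) + 414) = 5084/3 + √((7 + (⅛)*√2*0) + 414) = 5084/3 + √((7 + 0) + 414) = 5084/3 + √(7 + 414) = 5084/3 + √421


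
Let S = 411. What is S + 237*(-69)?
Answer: -15942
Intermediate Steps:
S + 237*(-69) = 411 + 237*(-69) = 411 - 16353 = -15942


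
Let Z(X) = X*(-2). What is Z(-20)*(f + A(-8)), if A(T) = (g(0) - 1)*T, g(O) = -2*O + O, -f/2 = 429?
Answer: -34000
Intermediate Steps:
f = -858 (f = -2*429 = -858)
Z(X) = -2*X
g(O) = -O
A(T) = -T (A(T) = (-1*0 - 1)*T = (0 - 1)*T = -T)
Z(-20)*(f + A(-8)) = (-2*(-20))*(-858 - 1*(-8)) = 40*(-858 + 8) = 40*(-850) = -34000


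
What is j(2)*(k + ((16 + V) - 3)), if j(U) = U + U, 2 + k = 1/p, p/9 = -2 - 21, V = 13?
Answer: 19868/207 ≈ 95.981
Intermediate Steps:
p = -207 (p = 9*(-2 - 21) = 9*(-23) = -207)
k = -415/207 (k = -2 + 1/(-207) = -2 - 1/207 = -415/207 ≈ -2.0048)
j(U) = 2*U
j(2)*(k + ((16 + V) - 3)) = (2*2)*(-415/207 + ((16 + 13) - 3)) = 4*(-415/207 + (29 - 3)) = 4*(-415/207 + 26) = 4*(4967/207) = 19868/207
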